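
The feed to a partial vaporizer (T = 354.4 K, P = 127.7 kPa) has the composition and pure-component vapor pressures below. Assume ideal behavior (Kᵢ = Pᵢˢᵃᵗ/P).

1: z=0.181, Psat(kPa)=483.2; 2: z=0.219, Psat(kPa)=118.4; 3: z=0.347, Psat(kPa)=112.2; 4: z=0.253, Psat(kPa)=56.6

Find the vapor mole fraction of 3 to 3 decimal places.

y_3 = 0.320

Raoult's law: Kᵢ = Pᵢˢᵃᵗ/P = Pᵢˢᵃᵗ/127.7.
  K_1 = 483.2/127.7 = 3.78387, K_2 = 118.4/127.7 = 0.92717, K_3 = 112.2/127.7 = 0.87862, K_4 = 56.6/127.7 = 0.44323
Newton iteration, ψ⁰ = 0.48:
  ψ = 0.480: g = -0.0378, g' = -0.410 → ψ = 0.388
  ψ = 0.388: g = 0.0020, g' = -0.459 → ψ = 0.392
Converged at ψ = 0.392.
Compositions from xᵢ = zᵢ/(1+ψ(Kᵢ−1)), yᵢ = Kᵢxᵢ:
  1: x = 0.087, y = 0.327
  2: x = 0.225, y = 0.209
  3: x = 0.364, y = 0.320
  4: x = 0.324, y = 0.143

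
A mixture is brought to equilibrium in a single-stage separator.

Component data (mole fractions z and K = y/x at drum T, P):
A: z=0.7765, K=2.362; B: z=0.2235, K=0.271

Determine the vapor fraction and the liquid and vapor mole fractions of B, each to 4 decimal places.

ψ = 0.9011, x_B = 0.6514, y_B = 0.1765

Material balance + equilibrium reduce to Σ zᵢ(Kᵢ−1)/(1+ψ(Kᵢ−1)) = 0.
Feasibility: ΣzᵢKᵢ = 1.8947, Σzᵢ/Kᵢ = 1.1535 — both > 1, two phases present.
Binary case is linear: z₁(K₁−1)(1+ψ(K₂−1)) + z₂(K₂−1)(1+ψ(K₁−1)) = 0
⇒ ψ = [z₁(K₁−1)+z₂(K₂−1)] / [−(K₁−1)(K₂−1)] = 0.89466/0.99290 = 0.9011
Compositions from xᵢ = zᵢ/(1+ψ(Kᵢ−1)), yᵢ = Kᵢxᵢ:
  A: x = 0.3486, y = 0.8235
  B: x = 0.6514, y = 0.1765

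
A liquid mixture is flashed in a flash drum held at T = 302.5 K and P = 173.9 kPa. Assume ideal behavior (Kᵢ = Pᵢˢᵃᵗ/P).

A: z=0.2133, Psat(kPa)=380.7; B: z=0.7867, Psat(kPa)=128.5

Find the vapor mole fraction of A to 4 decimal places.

y_A = 0.3941

Raoult's law: Kᵢ = Pᵢˢᵃᵗ/P = Pᵢˢᵃᵗ/173.9.
  K_A = 380.7/173.9 = 2.189189, K_B = 128.5/173.9 = 0.738930
Rachford–Rice: g(β) = Σ zᵢ(Kᵢ−1)/(1+β(Kᵢ−1)) = 0.
g(0) = ΣzᵢKᵢ − 1 = 0.0483 and g(1) = 1 − Σzᵢ/Kᵢ = -0.1621, so a root lies in (0, 1).
Binary case is linear: z₁(K₁−1)(1+β(K₂−1)) + z₂(K₂−1)(1+β(K₁−1)) = 0
⇒ β = [z₁(K₁−1)+z₂(K₂−1)] / [−(K₁−1)(K₂−1)] = 0.04827/0.31046 = 0.1555
Compositions from xᵢ = zᵢ/(1+β(Kᵢ−1)), yᵢ = Kᵢxᵢ:
  A: x = 0.1800, y = 0.3941
  B: x = 0.8200, y = 0.6059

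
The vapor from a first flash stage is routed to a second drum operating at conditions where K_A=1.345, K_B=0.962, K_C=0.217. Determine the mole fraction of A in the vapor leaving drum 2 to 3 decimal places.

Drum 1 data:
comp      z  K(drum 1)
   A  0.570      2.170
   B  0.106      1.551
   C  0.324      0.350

y_A (drum 2) = 0.829

Drum 1:
Rachford–Rice: g(ψ₁) = Σ zᵢ(Kᵢ−1)/(1+ψ₁(Kᵢ−1)) = 0.
Check two-phase: ΣzᵢKᵢ = 1.515 > 1 and Σzᵢ/Kᵢ = 1.257 > 1, so g(0) = 0.515 > 0 and g(1) = -0.257 < 0.
Newton iteration, ψ₁⁰ = 0.64:
  ψ₁ = 0.640: g = 0.0639, g' = -0.674 → ψ₁ = 0.735
  ψ₁ = 0.735: g = -0.0030, g' = -0.744 → ψ₁ = 0.731
Converged at ψ₁ = 0.731.
Drum-1 compositions:
  A: x = 0.307, y = 0.667
  B: x = 0.076, y = 0.117
  C: x = 0.617, y = 0.216
Drum-2 feed = drum-1 vapor: z₂ = (0.6668, 0.1172, 0.2160).
Drum 2:
Let ψ₂ = V/F and solve Σ zᵢ(Kᵢ−1)/(1+ψ₂(Kᵢ−1)) = 0.
Check two-phase: ΣzᵢKᵢ = 1.056 > 1 and Σzᵢ/Kᵢ = 1.613 > 1, so g(0) = 0.056 > 0 and g(1) = -0.613 < 0.
Newton iteration, ψ₂⁰ = 0.5:
  ψ₂ = 0.500: g = -0.0863, g' = -0.416 → ψ₂ = 0.292
  ψ₂ = 0.292: g = -0.0149, g' = -0.288 → ψ₂ = 0.241
  ψ₂ = 0.241: g = -0.0005, g' = -0.269 → ψ₂ = 0.239
Converged at ψ₂ = 0.239.
  A: x = 0.616, y = 0.829
  B: x = 0.118, y = 0.114
  C: x = 0.266, y = 0.058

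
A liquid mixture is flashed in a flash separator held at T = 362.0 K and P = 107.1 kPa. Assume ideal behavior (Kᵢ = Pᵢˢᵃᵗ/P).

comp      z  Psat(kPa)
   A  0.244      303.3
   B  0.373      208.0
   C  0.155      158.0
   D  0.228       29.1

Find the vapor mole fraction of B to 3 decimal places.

y_B = 0.405

Raoult's law: Kᵢ = Pᵢˢᵃᵗ/P = Pᵢˢᵃᵗ/107.1.
  K_A = 303.3/107.1 = 2.83193, K_B = 208.0/107.1 = 1.94211, K_C = 158.0/107.1 = 1.47526, K_D = 29.1/107.1 = 0.27171
Material balance + equilibrium reduce to Σ zᵢ(Kᵢ−1)/(1+β(Kᵢ−1)) = 0.
g(0) = ΣzᵢKᵢ − 1 = 0.706 and g(1) = 1 − Σzᵢ/Kᵢ = -0.222, so a root lies in (0, 1).
Newton iteration, β⁰ = 0.59:
  β = 0.590: g = 0.2070, g' = -0.719 → β = 0.878
  β = 0.878: g = -0.0448, g' = -1.167 → β = 0.840
  β = 0.840: g = -0.0024, g' = -1.049 → β = 0.837
Converged at β = 0.837.
Compositions from xᵢ = zᵢ/(1+β(Kᵢ−1)), yᵢ = Kᵢxᵢ:
  A: x = 0.096, y = 0.273
  B: x = 0.209, y = 0.405
  C: x = 0.111, y = 0.164
  D: x = 0.584, y = 0.159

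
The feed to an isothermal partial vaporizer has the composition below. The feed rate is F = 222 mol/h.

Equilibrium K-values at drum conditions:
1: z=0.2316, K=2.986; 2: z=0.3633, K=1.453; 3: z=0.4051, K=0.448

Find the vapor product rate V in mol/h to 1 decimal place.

Rachford–Rice: g(β) = Σ zᵢ(Kᵢ−1)/(1+β(Kᵢ−1)) = 0.
Feasibility: ΣzᵢKᵢ = 1.4009, Σzᵢ/Kᵢ = 1.2318 — both > 1, two phases present.
Iterate (Newton) starting at β = 0.65:
  β = 0.6500: g = -0.02083, g' = -0.5188 → β = 0.6098
  β = 0.6098: g = -0.00013, g' = -0.5131 → β = 0.6096
Converged at β = 0.6096.
Then V = β·F = 0.6096·222 = 135.3 mol/h and L = F − V = 86.7 mol/h.

V = 135.3 mol/h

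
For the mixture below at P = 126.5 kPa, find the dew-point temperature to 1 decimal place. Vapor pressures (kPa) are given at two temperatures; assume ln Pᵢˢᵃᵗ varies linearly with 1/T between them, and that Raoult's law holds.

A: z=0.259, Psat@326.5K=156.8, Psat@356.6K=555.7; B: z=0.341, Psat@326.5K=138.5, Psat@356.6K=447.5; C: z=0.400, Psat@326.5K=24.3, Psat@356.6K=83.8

T = 349.4 K

Dew-point temperature: Σzᵢ·P/Pᵢˢᵃᵗ(T) = 1. Interpolate ln Pᵢˢᵃᵗ = aᵢ + bᵢ/T.
  T = 326.5 K: ΣzᵢP/Pᵢˢᵃᵗ = 2.6027
  T = 356.6 K: ΣzᵢP/Pᵢˢᵃᵗ = 0.7592
  T = 341.6 K: ΣzᵢP/Pᵢˢᵃᵗ = 1.3651
  T = 349.1 K: ΣzᵢP/Pᵢˢᵃᵗ = 1.0116
  T = 352.9 K: ΣzᵢP/Pᵢˢᵃᵗ = 0.8733
  T = 351.0 K: ΣzᵢP/Pᵢˢᵃᵗ = 0.9396
Interpolating between 349.1 K and 351.0 K gives T ≈ 349.4 K.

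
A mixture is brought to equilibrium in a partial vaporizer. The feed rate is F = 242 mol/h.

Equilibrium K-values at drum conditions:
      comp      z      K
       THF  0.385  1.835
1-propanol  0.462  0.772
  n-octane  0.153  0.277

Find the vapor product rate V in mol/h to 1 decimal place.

Let ψ = V/F and solve Σ zᵢ(Kᵢ−1)/(1+ψ(Kᵢ−1)) = 0.
Check two-phase: ΣzᵢKᵢ = 1.106 > 1 and Σzᵢ/Kᵢ = 1.361 > 1, so g(0) = 0.106 > 0 and g(1) = -0.361 < 0.
Newton iteration, ψ⁰ = 0.68:
  ψ = 0.680: g = -0.1372, g' = -0.452 → ψ = 0.377
  ψ = 0.377: g = -0.0227, g' = -0.335 → ψ = 0.309
  ψ = 0.309: g = -0.0002, g' = -0.330 → ψ = 0.308
Converged at ψ = 0.308.
Then V = ψ·F = 0.3083·242 = 74.6 mol/h and L = F − V = 167.4 mol/h.

V = 74.6 mol/h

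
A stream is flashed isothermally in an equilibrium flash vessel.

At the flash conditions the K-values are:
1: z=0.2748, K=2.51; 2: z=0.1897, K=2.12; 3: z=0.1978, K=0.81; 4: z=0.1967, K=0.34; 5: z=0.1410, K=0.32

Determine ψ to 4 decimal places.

Rachford–Rice: g(ψ) = Σ zᵢ(Kᵢ−1)/(1+ψ(Kᵢ−1)) = 0.
g(0) = ΣzᵢKᵢ − 1 = 0.3641 and g(1) = 1 − Σzᵢ/Kᵢ = -0.4623, so a root lies in (0, 1).
Newton iteration, ψ⁰ = 0.7:
  ψ = 0.7000: g = -0.14681, g' = -0.7658 → ψ = 0.5083
  ψ = 0.5083: g = -0.01334, g' = -0.6522 → ψ = 0.4879
  ψ = 0.4879: g = -0.00004, g' = -0.6483 → ψ = 0.4878
Converged at ψ = 0.4878.

ψ = 0.4878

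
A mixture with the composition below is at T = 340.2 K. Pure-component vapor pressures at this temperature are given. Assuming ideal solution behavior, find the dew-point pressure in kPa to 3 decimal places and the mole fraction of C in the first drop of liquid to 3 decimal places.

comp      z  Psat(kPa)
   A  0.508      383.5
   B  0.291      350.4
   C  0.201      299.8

Pdew = 353.911 kPa, x_C = 0.237

At the dew point ψ → 1, so Σzᵢ/Kᵢ = 1 with Kᵢ = Pᵢˢᵃᵗ/P ⇒ 1/P = Σzᵢ/Pᵢˢᵃᵗ.
1/P = 0.508/383.5 + 0.291/350.4 + 0.201/299.8 = 0.002826 ⇒ P = 353.911 kPa
xᵢ = zᵢP/Pᵢˢᵃᵗ ⇒ x_C = 0.201·353.911/299.8 = 0.237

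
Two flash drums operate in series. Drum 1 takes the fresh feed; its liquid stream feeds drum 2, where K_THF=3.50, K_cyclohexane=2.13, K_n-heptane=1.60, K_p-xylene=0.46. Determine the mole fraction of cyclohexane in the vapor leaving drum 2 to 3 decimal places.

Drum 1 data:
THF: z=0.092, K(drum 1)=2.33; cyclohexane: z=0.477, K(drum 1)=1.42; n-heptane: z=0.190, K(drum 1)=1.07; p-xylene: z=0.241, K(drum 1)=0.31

y_cyclohexane (drum 2) = 0.438

Drum 1:
Let ψ₁ = V/F and solve Σ zᵢ(Kᵢ−1)/(1+ψ₁(Kᵢ−1)) = 0.
Feasibility: ΣzᵢKᵢ = 1.170, Σzᵢ/Kᵢ = 1.330 — both > 1, two phases present.
Iterate (Newton) starting at ψ₁ = 0.5:
  ψ₁ = 0.500: g = -0.0020, g' = -0.384 → ψ₁ = 0.495
Converged at ψ₁ = 0.495.
Drum-1 compositions:
  THF: x = 0.055, y = 0.129
  cyclohexane: x = 0.395, y = 0.561
  n-heptane: x = 0.184, y = 0.196
  p-xylene: x = 0.366, y = 0.113
Drum-2 feed = drum-1 liquid: z₂ = (0.0555, 0.3949, 0.1836, 0.3660).
Drum 2:
Rachford–Rice: g(ψ₂) = Σ zᵢ(Kᵢ−1)/(1+ψ₂(Kᵢ−1)) = 0.
Check two-phase: ΣzᵢKᵢ = 1.498 > 1 and Σzᵢ/Kᵢ = 1.112 > 1, so g(0) = 0.498 > 0 and g(1) = -0.112 < 0.
Newton iteration, ψ₂⁰ = 0.5:
  ψ₂ = 0.500: g = 0.1608, g' = -0.514 → ψ₂ = 0.813
Converged at ψ₂ = 0.813.
  THF: x = 0.018, y = 0.064
  cyclohexane: x = 0.206, y = 0.438
  n-heptane: x = 0.123, y = 0.197
  p-xylene: x = 0.652, y = 0.300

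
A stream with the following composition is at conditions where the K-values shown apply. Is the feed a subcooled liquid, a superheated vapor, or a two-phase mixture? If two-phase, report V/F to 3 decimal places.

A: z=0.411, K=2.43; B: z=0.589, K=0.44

ΣzᵢKᵢ = 1.258; Σzᵢ/Kᵢ = 1.508.
Both exceed 1, so a two-phase solution exists.
Material balance + equilibrium reduce to Σ zᵢ(Kᵢ−1)/(1+ψ(Kᵢ−1)) = 0.
Binary case is linear: z₁(K₁−1)(1+ψ(K₂−1)) + z₂(K₂−1)(1+ψ(K₁−1)) = 0
⇒ ψ = [z₁(K₁−1)+z₂(K₂−1)] / [−(K₁−1)(K₂−1)] = 0.2579/0.8008 = 0.322

two-phase, V/F = 0.322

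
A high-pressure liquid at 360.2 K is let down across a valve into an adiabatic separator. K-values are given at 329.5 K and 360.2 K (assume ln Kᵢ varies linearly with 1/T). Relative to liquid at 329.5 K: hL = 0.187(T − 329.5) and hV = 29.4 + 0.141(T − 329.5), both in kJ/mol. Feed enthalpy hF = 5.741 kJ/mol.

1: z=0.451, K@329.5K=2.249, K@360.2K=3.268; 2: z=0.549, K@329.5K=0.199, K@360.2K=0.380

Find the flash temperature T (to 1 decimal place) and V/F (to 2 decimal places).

Adiabatic flash: solve Rachford–Rice at each trial T, then check hF = ψ·hV(T) + (1−ψ)·hL(T).
  T = 329.5 K: K = (2.249, 0.199), RR gives ψ = 0.123, H_out = 3.631 kJ/mol
  T = 360.2 K: K = (3.268, 0.380), RR gives ψ = 0.485, H_out = 19.325 kJ/mol
  T = 344.9 K: K = (2.735, 0.279), RR gives ψ = 0.309, H_out = 11.757 kJ/mol
  T = 337.2 K: K = (2.486, 0.237), RR gives ψ = 0.221, H_out = 7.869 kJ/mol
  T = 333.4 K: K = (2.367, 0.217), RR gives ψ = 0.175, H_out = 5.838 kJ/mol
  T = 331.4 K: K = (2.306, 0.208), RR gives ψ = 0.149, H_out = 4.724 kJ/mol
Linear interpolation between T = 331.4 (H_out = 4.724) and T = 333.4 (H_out = 5.838) on hF = 5.741 gives T ≈ 333.2 K, at which ψ = 0.17.

T = 333.2 K, V/F = 0.17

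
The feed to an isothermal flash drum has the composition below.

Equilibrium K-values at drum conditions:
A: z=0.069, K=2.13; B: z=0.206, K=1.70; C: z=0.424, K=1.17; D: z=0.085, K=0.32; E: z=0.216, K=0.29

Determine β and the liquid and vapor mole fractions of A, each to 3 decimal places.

Let β = V/F and solve Σ zᵢ(Kᵢ−1)/(1+β(Kᵢ−1)) = 0.
Check two-phase: ΣzᵢKᵢ = 1.083 > 1 and Σzᵢ/Kᵢ = 1.526 > 1, so g(0) = 0.083 > 0 and g(1) = -0.526 < 0.
Newton–Raphson from β = 0.5:
  β = 0.500: g = -0.1023, g' = -0.454 → β = 0.275
  β = 0.275: g = -0.0122, g' = -0.361 → β = 0.241
  β = 0.241: g = -0.0001, g' = -0.354 → β = 0.240
Converged at β = 0.240.
Compositions from xᵢ = zᵢ/(1+β(Kᵢ−1)), yᵢ = Kᵢxᵢ:
  A: x = 0.054, y = 0.116
  B: x = 0.176, y = 0.300
  C: x = 0.407, y = 0.477
  D: x = 0.102, y = 0.033
  E: x = 0.260, y = 0.076

β = 0.240, x_A = 0.054, y_A = 0.116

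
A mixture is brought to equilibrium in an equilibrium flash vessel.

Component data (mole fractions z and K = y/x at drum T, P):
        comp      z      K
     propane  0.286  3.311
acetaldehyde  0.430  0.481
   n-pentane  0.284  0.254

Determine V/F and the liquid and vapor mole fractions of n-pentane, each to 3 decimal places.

Iterate (Newton) starting at V/F = 0.5:
  V/F = 0.500: g = -0.3326, g' = -0.942 → V/F = 0.147
  V/F = 0.147: g = 0.0139, g' = -1.186 → V/F = 0.159
Converged at V/F = 0.159.
Compositions from xᵢ = zᵢ/(1+V/F(Kᵢ−1)), yᵢ = Kᵢxᵢ:
  propane: x = 0.209, y = 0.693
  acetaldehyde: x = 0.469, y = 0.225
  n-pentane: x = 0.322, y = 0.082

V/F = 0.159, x_n-pentane = 0.322, y_n-pentane = 0.082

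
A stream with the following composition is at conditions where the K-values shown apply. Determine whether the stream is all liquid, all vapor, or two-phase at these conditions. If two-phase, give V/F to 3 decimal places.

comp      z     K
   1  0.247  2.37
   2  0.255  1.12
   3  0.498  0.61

ΣzᵢKᵢ = 1.175; Σzᵢ/Kᵢ = 1.148.
Both exceed 1, so a two-phase solution exists.
Rachford–Rice: g(ψ) = Σ zᵢ(Kᵢ−1)/(1+ψ(Kᵢ−1)) = 0.
Newton iteration, ψ⁰ = 0.38:
  ψ = 0.380: g = 0.0238, g' = -0.308 → ψ = 0.457
  ψ = 0.457: g = 0.0007, g' = -0.291 → ψ = 0.460
Converged at ψ = 0.460.

two-phase, V/F = 0.460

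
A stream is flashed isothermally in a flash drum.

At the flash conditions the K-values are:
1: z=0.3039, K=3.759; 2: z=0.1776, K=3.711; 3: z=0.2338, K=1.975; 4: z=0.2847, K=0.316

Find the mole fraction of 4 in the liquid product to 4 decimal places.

x_4 = 0.7360

Let β = V/F and solve Σ zᵢ(Kᵢ−1)/(1+β(Kᵢ−1)) = 0.
g(0) = ΣzᵢKᵢ − 1 = 1.3532 and g(1) = 1 − Σzᵢ/Kᵢ = -0.1480, so a root lies in (0, 1).
Newton–Raphson from β = 0.44:
  β = 0.4400: g = 0.47923, g' = -1.1248 → β = 0.8660
  β = 0.8660: g = 0.03705, g' = -1.1848 → β = 0.8973
  β = 0.8973: g = -0.00111, g' = -1.2584 → β = 0.8964
Converged at β = 0.8964.
Compositions from xᵢ = zᵢ/(1+β(Kᵢ−1)), yᵢ = Kᵢxᵢ:
  1: x = 0.0875, y = 0.3289
  2: x = 0.0518, y = 0.1921
  3: x = 0.1248, y = 0.2464
  4: x = 0.7360, y = 0.2326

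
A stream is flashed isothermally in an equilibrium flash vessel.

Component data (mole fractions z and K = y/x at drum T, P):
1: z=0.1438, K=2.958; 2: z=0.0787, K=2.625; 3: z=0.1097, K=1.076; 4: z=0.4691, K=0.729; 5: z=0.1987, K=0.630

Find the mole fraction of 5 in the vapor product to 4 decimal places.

Material balance + equilibrium reduce to Σ zᵢ(Kᵢ−1)/(1+ψ(Kᵢ−1)) = 0.
g(0) = ΣzᵢKᵢ − 1 = 0.2171 and g(1) = 1 − Σzᵢ/Kᵢ = -0.1394, so a root lies in (0, 1).
Newton iteration, ψ⁰ = 0.5:
  ψ = 0.5000: g = -0.01639, g' = -0.2917 → ψ = 0.4438
  ψ = 0.4438: g = 0.00055, g' = -0.3120 → ψ = 0.4456
Converged at ψ = 0.4456.
Compositions from xᵢ = zᵢ/(1+ψ(Kᵢ−1)), yᵢ = Kᵢxᵢ:
  1: x = 0.0768, y = 0.2272
  2: x = 0.0456, y = 0.1198
  3: x = 0.1061, y = 0.1142
  4: x = 0.5335, y = 0.3889
  5: x = 0.2379, y = 0.1499

y_5 = 0.1499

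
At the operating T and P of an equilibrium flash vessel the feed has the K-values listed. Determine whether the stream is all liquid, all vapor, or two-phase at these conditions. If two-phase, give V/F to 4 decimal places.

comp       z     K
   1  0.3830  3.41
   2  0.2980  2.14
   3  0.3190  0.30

ΣzᵢKᵢ = 2.0394; Σzᵢ/Kᵢ = 1.3149.
Both exceed 1, so a two-phase solution exists.
Let ψ = V/F and solve Σ zᵢ(Kᵢ−1)/(1+ψ(Kᵢ−1)) = 0.
Newton–Raphson from ψ = 0.5:
  ψ = 0.5000: g = 0.29145, g' = -0.9846 → ψ = 0.7960
  ψ = 0.7960: g = -0.00991, g' = -1.1649 → ψ = 0.7875
  ψ = 0.7875: g = -0.00007, g' = -1.1486 → ψ = 0.7874
Converged at ψ = 0.7874.

two-phase, V/F = 0.7874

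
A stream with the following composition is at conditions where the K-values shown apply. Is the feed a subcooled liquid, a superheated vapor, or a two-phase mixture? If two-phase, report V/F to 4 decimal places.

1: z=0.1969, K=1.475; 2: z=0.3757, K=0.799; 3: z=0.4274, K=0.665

ΣzᵢKᵢ = 0.8748; Σzᵢ/Kᵢ = 1.2464.
Since ΣzᵢKᵢ < 1 the mixture is below its bubble point — single liquid phase.

subcooled liquid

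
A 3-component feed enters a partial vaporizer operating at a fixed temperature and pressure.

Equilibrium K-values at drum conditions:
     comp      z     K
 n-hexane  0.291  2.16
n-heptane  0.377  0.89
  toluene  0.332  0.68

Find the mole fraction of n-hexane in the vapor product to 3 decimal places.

Material balance + equilibrium reduce to Σ zᵢ(Kᵢ−1)/(1+V/F(Kᵢ−1)) = 0.
Feasibility: ΣzᵢKᵢ = 1.190, Σzᵢ/Kᵢ = 1.047 — both > 1, two phases present.
Newton iteration, V/F⁰ = 0.5:
  V/F = 0.500: g = 0.0433, g' = -0.210 → V/F = 0.706
  V/F = 0.706: g = 0.0034, g' = -0.180 → V/F = 0.725
Converged at V/F = 0.725.
Compositions from xᵢ = zᵢ/(1+V/F(Kᵢ−1)), yᵢ = Kᵢxᵢ:
  n-hexane: x = 0.158, y = 0.341
  n-heptane: x = 0.410, y = 0.365
  toluene: x = 0.432, y = 0.294

y_n-hexane = 0.341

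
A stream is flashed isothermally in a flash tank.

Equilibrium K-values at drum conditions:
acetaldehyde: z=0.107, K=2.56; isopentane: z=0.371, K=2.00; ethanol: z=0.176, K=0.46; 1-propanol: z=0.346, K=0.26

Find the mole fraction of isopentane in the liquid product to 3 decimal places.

Rachford–Rice: g(β) = Σ zᵢ(Kᵢ−1)/(1+β(Kᵢ−1)) = 0.
Feasibility: ΣzᵢKᵢ = 1.187, Σzᵢ/Kᵢ = 1.941 — both > 1, two phases present.
Newton iteration, β⁰ = 0.5:
  β = 0.500: g = -0.1955, g' = -0.821 → β = 0.262
  β = 0.262: g = -0.0157, g' = -0.725 → β = 0.240
Converged at β = 0.240.
Compositions from xᵢ = zᵢ/(1+β(Kᵢ−1)), yᵢ = Kᵢxᵢ:
  acetaldehyde: x = 0.078, y = 0.199
  isopentane: x = 0.299, y = 0.598
  ethanol: x = 0.202, y = 0.093
  1-propanol: x = 0.421, y = 0.109

x_isopentane = 0.299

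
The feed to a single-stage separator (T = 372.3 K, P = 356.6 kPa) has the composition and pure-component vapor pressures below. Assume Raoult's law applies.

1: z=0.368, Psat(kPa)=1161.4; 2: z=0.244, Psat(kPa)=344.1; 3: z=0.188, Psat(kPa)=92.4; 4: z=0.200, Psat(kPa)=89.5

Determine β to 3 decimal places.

β = 0.417

Raoult's law: Kᵢ = Pᵢˢᵃᵗ/P = Pᵢˢᵃᵗ/356.6.
  K_1 = 1161.4/356.6 = 3.25687, K_2 = 344.1/356.6 = 0.96495, K_3 = 92.4/356.6 = 0.25911, K_4 = 89.5/356.6 = 0.25098
Material balance + equilibrium reduce to Σ zᵢ(Kᵢ−1)/(1+β(Kᵢ−1)) = 0.
g(0) = ΣzᵢKᵢ − 1 = 0.533 and g(1) = 1 − Σzᵢ/Kᵢ = -0.888, so a root lies in (0, 1).
Iterate (Newton) starting at β = 0.5:
  β = 0.500: g = -0.0792, g' = -0.961 → β = 0.418
  β = 0.418: g = -0.0008, g' = -0.951 → β = 0.417
Converged at β = 0.417.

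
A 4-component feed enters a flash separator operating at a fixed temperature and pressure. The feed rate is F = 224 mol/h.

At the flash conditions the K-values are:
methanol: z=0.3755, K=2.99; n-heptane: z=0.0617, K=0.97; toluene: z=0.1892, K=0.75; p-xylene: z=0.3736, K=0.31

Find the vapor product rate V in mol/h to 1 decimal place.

Rachford–Rice: g(ψ) = Σ zᵢ(Kᵢ−1)/(1+ψ(Kᵢ−1)) = 0.
g(0) = ΣzᵢKᵢ − 1 = 0.4403 and g(1) = 1 − Σzᵢ/Kᵢ = -0.6466, so a root lies in (0, 1).
Iterate (Newton) starting at ψ = 0.5:
  ψ = 0.5000: g = -0.07494, g' = -0.8037 → ψ = 0.4068
  ψ = 0.4068: g = 0.00008, g' = -0.8126 → ψ = 0.4069
Converged at ψ = 0.4069.
Then V = ψ·F = 0.4069·224 = 91.1 mol/h and L = F − V = 132.9 mol/h.

V = 91.1 mol/h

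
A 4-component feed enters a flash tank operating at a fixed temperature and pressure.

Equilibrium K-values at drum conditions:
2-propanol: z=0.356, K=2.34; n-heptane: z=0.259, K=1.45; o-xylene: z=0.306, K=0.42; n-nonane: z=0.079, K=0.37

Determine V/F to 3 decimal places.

Newton–Raphson from V/F = 0.5:
  V/F = 0.500: g = 0.0582, g' = -0.535 → V/F = 0.609
  V/F = 0.609: g = -0.0008, g' = -0.555 → V/F = 0.607
Converged at V/F = 0.607.

V/F = 0.607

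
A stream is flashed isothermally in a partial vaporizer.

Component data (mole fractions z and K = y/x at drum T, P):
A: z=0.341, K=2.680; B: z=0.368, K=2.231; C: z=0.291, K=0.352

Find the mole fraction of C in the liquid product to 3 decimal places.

x_C = 0.688

Let ψ = V/F and solve Σ zᵢ(Kᵢ−1)/(1+ψ(Kᵢ−1)) = 0.
Check two-phase: ΣzᵢKᵢ = 1.837 > 1 and Σzᵢ/Kᵢ = 1.119 > 1, so g(0) = 0.837 > 0 and g(1) = -0.119 < 0.
Iterate (Newton) starting at ψ = 0.68:
  ψ = 0.680: g = 0.1769, g' = -0.765 → ψ = 0.911
  ψ = 0.911: g = -0.0204, g' = -1.002 → ψ = 0.891
  ψ = 0.891: g = -0.0004, g' = -0.965 → ψ = 0.890
Converged at ψ = 0.890.
Compositions from xᵢ = zᵢ/(1+ψ(Kᵢ−1)), yᵢ = Kᵢxᵢ:
  A: x = 0.137, y = 0.366
  B: x = 0.176, y = 0.392
  C: x = 0.688, y = 0.242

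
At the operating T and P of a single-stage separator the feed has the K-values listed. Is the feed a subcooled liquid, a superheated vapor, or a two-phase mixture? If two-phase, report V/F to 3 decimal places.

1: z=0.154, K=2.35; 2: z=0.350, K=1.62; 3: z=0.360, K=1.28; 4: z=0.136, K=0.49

ΣzᵢKᵢ = 1.456; Σzᵢ/Kᵢ = 0.840.
Since Σzᵢ/Kᵢ < 1 the mixture is above its dew point — single vapor phase.

superheated vapor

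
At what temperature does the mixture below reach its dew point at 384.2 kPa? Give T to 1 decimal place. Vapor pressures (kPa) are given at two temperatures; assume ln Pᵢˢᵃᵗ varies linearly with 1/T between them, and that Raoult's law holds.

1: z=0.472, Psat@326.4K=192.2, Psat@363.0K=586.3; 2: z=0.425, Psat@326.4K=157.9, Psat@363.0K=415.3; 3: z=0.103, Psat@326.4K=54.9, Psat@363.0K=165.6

T = 360.7 K

Dew-point temperature: Σzᵢ·P/Pᵢˢᵃᵗ(T) = 1. Interpolate ln Pᵢˢᵃᵗ = aᵢ + bᵢ/T.
  T = 326.4 K: ΣzᵢP/Pᵢˢᵃᵗ = 2.6984
  T = 363.0 K: ΣzᵢP/Pᵢˢᵃᵗ = 0.9414
  T = 344.7 K: ΣzᵢP/Pᵢˢᵃᵗ = 1.5490
  T = 353.9 K: ΣzᵢP/Pᵢˢᵃᵗ = 1.1980
  T = 358.4 K: ΣzᵢP/Pᵢˢᵃᵗ = 1.0618
  T = 360.7 K: ΣzᵢP/Pᵢˢᵃᵗ = 0.9994
Interpolating between 358.4 K and 360.7 K gives T ≈ 360.7 K.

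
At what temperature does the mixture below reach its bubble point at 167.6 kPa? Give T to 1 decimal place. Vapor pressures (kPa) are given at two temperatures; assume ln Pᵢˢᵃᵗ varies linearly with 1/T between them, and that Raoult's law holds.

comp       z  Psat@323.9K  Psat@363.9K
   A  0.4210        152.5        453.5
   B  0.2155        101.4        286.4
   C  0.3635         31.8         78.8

Bubble-point temperature: ΣzᵢPᵢˢᵃᵗ(T) = P. Interpolate ln Pᵢˢᵃᵗ = aᵢ + bᵢ/T.
  T = 323.9 K: ΣzᵢPᵢˢᵃᵗ = 97.61 kPa
  T = 363.9 K: ΣzᵢPᵢˢᵃᵗ = 281.29 kPa
  T = 343.9 K: ΣzᵢPᵢˢᵃᵗ = 170.81 kPa
  T = 333.9 K: ΣzᵢPᵢˢᵃᵗ = 130.20 kPa
  T = 338.9 K: ΣzᵢPᵢˢᵃᵗ = 149.42 kPa
  T = 341.4 K: ΣzᵢPᵢˢᵃᵗ = 159.84 kPa
Interpolating between 341.4 K and 343.9 K gives T ≈ 343.2 K.

T = 343.2 K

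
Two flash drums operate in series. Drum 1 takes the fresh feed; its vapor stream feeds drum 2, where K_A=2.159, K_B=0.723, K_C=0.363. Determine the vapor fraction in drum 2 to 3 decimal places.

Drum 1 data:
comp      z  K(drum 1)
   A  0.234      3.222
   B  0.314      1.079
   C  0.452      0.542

V/F (drum 2) = 0.213

Drum 1:
Material balance + equilibrium reduce to Σ zᵢ(Kᵢ−1)/(1+ψ₁(Kᵢ−1)) = 0.
g(0) = ΣzᵢKᵢ − 1 = 0.338 and g(1) = 1 − Σzᵢ/Kᵢ = -0.198, so a root lies in (0, 1).
Newton iteration, ψ₁⁰ = 0.5:
  ψ₁ = 0.500: g = 0.0017, g' = -0.421 → ψ₁ = 0.504
Converged at ψ₁ = 0.504.
Drum-1 compositions:
  A: x = 0.110, y = 0.356
  B: x = 0.302, y = 0.326
  C: x = 0.588, y = 0.318
Drum-2 feed = drum-1 vapor: z₂ = (0.3557, 0.3258, 0.3185).
Drum 2:
Iterate (Newton) starting at ψ₂ = 0.5:
  ψ₂ = 0.500: g = -0.1415, g' = -0.503 → ψ₂ = 0.219
  ψ₂ = 0.219: g = -0.0031, g' = -0.507 → ψ₂ = 0.213
Converged at ψ₂ = 0.213.
  A: x = 0.285, y = 0.616
  B: x = 0.346, y = 0.250
  C: x = 0.368, y = 0.134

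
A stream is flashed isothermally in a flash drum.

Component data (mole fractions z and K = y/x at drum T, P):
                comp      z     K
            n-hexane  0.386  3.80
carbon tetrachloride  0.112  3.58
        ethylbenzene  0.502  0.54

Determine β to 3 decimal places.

β = 0.900

Material balance + equilibrium reduce to Σ zᵢ(Kᵢ−1)/(1+β(Kᵢ−1)) = 0.
g(0) = ΣzᵢKᵢ − 1 = 1.139 and g(1) = 1 − Σzᵢ/Kᵢ = -0.062, so a root lies in (0, 1).
Iterate (Newton) starting at β = 0.5:
  β = 0.500: g = 0.2766, g' = -0.847 → β = 0.827
  β = 0.827: g = 0.0457, g' = -0.628 → β = 0.899
  β = 0.899: g = 0.0003, g' = -0.621 → β = 0.900
Converged at β = 0.900.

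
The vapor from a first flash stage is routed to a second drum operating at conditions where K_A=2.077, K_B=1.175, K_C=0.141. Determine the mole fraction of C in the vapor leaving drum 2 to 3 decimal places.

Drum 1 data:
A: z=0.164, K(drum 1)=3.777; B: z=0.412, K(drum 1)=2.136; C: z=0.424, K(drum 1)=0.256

y_C (drum 2) = 0.044

Drum 1:
Iterate (Newton) starting at ψ₁ = 0.69:
  ψ₁ = 0.690: g = -0.2297, g' = -1.307 → ψ₁ = 0.514
  ψ₁ = 0.514: g = -0.0279, g' = -1.042 → ψ₁ = 0.487
Converged at ψ₁ = 0.487.
Drum-1 compositions:
  A: x = 0.070, y = 0.263
  B: x = 0.265, y = 0.566
  C: x = 0.665, y = 0.170
Drum-2 feed = drum-1 vapor: z₂ = (0.2632, 0.5665, 0.1703).
Drum 2:
Material balance + equilibrium reduce to Σ zᵢ(Kᵢ−1)/(1+ψ₂(Kᵢ−1)) = 0.
Feasibility: ΣzᵢKᵢ = 1.236, Σzᵢ/Kᵢ = 1.816 — both > 1, two phases present.
Newton–Raphson from ψ₂ = 0.5:
  ψ₂ = 0.500: g = 0.0191, g' = -0.530 → ψ₂ = 0.536
  ψ₂ = 0.536: g = -0.0007, g' = -0.569 → ψ₂ = 0.535
Converged at ψ₂ = 0.535.
  A: x = 0.167, y = 0.347
  B: x = 0.518, y = 0.609
  C: x = 0.315, y = 0.044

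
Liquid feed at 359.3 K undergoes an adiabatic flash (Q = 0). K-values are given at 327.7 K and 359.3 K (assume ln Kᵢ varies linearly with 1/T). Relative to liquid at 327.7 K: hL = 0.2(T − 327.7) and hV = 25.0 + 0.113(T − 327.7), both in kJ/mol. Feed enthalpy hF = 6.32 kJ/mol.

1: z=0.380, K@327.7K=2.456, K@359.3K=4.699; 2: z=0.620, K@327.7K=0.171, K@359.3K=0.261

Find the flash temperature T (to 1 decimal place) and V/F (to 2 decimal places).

Adiabatic flash: solve Rachford–Rice at each trial T, then check hF = ψ·hV(T) + (1−ψ)·hL(T).
  T = 327.7 K: K = (2.456, 0.171), RR gives ψ = 0.033, H_out = 0.814 kJ/mol
  T = 359.3 K: K = (4.699, 0.261), RR gives ψ = 0.347, H_out = 14.032 kJ/mol
  T = 343.5 K: K = (3.448, 0.213), RR gives ψ = 0.230, H_out = 8.589 kJ/mol
  T = 335.6 K: K = (2.922, 0.191), RR gives ψ = 0.147, H_out = 5.163 kJ/mol
  T = 339.6 K: K = (3.181, 0.202), RR gives ψ = 0.192, H_out = 6.983 kJ/mol
  T = 337.6 K: K = (3.049, 0.197), RR gives ψ = 0.171, H_out = 6.098 kJ/mol
Linear interpolation between T = 337.6 (H_out = 6.098) and T = 339.6 (H_out = 6.983) on hF = 6.32 gives T ≈ 338.1 K, at which ψ = 0.18.

T = 338.1 K, V/F = 0.18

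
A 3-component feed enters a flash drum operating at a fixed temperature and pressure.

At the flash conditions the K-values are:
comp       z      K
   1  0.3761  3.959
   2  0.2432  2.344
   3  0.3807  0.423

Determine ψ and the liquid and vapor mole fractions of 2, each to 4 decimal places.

Rachford–Rice: g(ψ) = Σ zᵢ(Kᵢ−1)/(1+ψ(Kᵢ−1)) = 0.
Feasibility: ΣzᵢKᵢ = 2.2201, Σzᵢ/Kᵢ = 1.0988 — both > 1, two phases present.
Newton–Raphson from ψ = 0.5:
  ψ = 0.5000: g = 0.33559, g' = -0.9431 → ψ = 0.8558
  ψ = 0.8558: g = 0.03311, g' = -0.8536 → ψ = 0.8946
  ψ = 0.8946: g = -0.00048, g' = -0.8796 → ψ = 0.8941
Converged at ψ = 0.8941.
Compositions from xᵢ = zᵢ/(1+ψ(Kᵢ−1)), yᵢ = Kᵢxᵢ:
  1: x = 0.1032, y = 0.4084
  2: x = 0.1105, y = 0.2589
  3: x = 0.7864, y = 0.3326

ψ = 0.8941, x_2 = 0.1105, y_2 = 0.2589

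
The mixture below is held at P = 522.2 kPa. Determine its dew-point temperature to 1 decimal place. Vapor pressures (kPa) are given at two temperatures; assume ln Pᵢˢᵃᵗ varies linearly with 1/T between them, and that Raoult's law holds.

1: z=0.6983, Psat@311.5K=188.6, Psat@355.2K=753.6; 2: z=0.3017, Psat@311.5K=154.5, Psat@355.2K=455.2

T = 348.0 K

Dew-point temperature: Σzᵢ·P/Pᵢˢᵃᵗ(T) = 1. Interpolate ln Pᵢˢᵃᵗ = aᵢ + bᵢ/T.
  T = 311.5 K: ΣzᵢP/Pᵢˢᵃᵗ = 2.9532
  T = 355.2 K: ΣzᵢP/Pᵢˢᵃᵗ = 0.8300
  T = 333.4 K: ΣzᵢP/Pᵢˢᵃᵗ = 1.4956
  T = 344.3 K: ΣzᵢP/Pᵢˢᵃᵗ = 1.1031
  T = 349.8 K: ΣzᵢP/Pᵢˢᵃᵗ = 0.9534
  T = 347.1 K: ΣzᵢP/Pᵢˢᵃᵗ = 1.0235
Interpolating between 347.1 K and 349.8 K gives T ≈ 348.0 K.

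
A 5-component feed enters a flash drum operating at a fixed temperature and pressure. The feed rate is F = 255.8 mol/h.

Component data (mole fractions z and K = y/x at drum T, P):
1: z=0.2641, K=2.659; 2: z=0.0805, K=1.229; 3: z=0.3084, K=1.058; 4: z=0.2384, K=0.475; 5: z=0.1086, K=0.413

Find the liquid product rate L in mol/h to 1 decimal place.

Newton–Raphson from V/F = 0.62:
  V/F = 0.6200: g = -0.03639, g' = -0.4178 → V/F = 0.5329
  V/F = 0.5329: g = -0.00021, g' = -0.4150 → V/F = 0.5324
Converged at V/F = 0.5324.
Then V = V/F·F = 0.5324·255.8 = 136.2 mol/h and L = F − V = 119.6 mol/h.

L = 119.6 mol/h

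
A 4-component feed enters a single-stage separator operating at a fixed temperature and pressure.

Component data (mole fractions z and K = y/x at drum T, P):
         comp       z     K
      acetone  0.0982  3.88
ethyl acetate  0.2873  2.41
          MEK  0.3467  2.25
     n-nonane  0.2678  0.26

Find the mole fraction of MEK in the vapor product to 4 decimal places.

y_MEK = 0.3887

Rachford–Rice: g(ψ) = Σ zᵢ(Kᵢ−1)/(1+ψ(Kᵢ−1)) = 0.
Feasibility: ΣzᵢKᵢ = 1.9231, Σzᵢ/Kᵢ = 1.3286 — both > 1, two phases present.
Newton–Raphson from ψ = 0.5:
  ψ = 0.5000: g = 0.30563, g' = -0.9079 → ψ = 0.8366
  ψ = 0.8366: g = -0.03964, g' = -1.3305 → ψ = 0.8068
  ψ = 0.8068: g = -0.00145, g' = -1.2362 → ψ = 0.8057
Converged at ψ = 0.8057.
Compositions from xᵢ = zᵢ/(1+ψ(Kᵢ−1)), yᵢ = Kᵢxᵢ:
  acetone: x = 0.0296, y = 0.1148
  ethyl acetate: x = 0.1345, y = 0.3242
  MEK: x = 0.1727, y = 0.3887
  n-nonane: x = 0.6632, y = 0.1724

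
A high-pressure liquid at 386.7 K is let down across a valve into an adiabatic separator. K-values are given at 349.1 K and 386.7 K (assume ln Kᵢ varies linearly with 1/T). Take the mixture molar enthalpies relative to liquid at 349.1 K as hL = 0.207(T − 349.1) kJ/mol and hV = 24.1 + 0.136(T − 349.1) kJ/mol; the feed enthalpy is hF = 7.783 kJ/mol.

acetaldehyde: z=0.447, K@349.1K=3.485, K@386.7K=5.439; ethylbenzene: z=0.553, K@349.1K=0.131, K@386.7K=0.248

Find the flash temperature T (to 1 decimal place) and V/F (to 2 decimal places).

T = 351.5 K, V/F = 0.30

Adiabatic flash: solve Rachford–Rice at each trial T, then check hF = ψ·hV(T) + (1−ψ)·hL(T).
  T = 349.1 K: K = (3.485, 0.131), RR gives ψ = 0.292, H_out = 7.034 kJ/mol
  T = 386.7 K: K = (5.439, 0.248), RR gives ψ = 0.470, H_out = 17.852 kJ/mol
  T = 367.9 K: K = (4.404, 0.183), RR gives ψ = 0.385, H_out = 12.651 kJ/mol
  T = 358.5 K: K = (3.929, 0.156), RR gives ψ = 0.341, H_out = 9.927 kJ/mol
  T = 353.8 K: K = (3.704, 0.143), RR gives ψ = 0.317, H_out = 8.507 kJ/mol
  T = 351.5 K: K = (3.596, 0.137), RR gives ψ = 0.305, H_out = 7.793 kJ/mol
Linear interpolation between T = 349.1 (H_out = 7.034) and T = 351.5 (H_out = 7.793) on hF = 7.783 gives T ≈ 351.5 K, at which ψ = 0.30.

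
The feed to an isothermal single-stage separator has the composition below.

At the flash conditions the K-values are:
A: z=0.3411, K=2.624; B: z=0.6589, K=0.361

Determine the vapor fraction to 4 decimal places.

Binary case is linear: z₁(K₁−1)(1+ψ(K₂−1)) + z₂(K₂−1)(1+ψ(K₁−1)) = 0
⇒ ψ = [z₁(K₁−1)+z₂(K₂−1)] / [−(K₁−1)(K₂−1)] = 0.13291/1.03774 = 0.1281

ψ = 0.1281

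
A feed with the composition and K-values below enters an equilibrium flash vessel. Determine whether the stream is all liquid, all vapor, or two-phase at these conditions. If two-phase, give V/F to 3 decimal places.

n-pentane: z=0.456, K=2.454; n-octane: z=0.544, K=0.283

two-phase, V/F = 0.262

ΣzᵢKᵢ = 1.273; Σzᵢ/Kᵢ = 2.108.
Both exceed 1, so a two-phase solution exists.
Rachford–Rice: g(ψ) = Σ zᵢ(Kᵢ−1)/(1+ψ(Kᵢ−1)) = 0.
Binary case is linear: z₁(K₁−1)(1+ψ(K₂−1)) + z₂(K₂−1)(1+ψ(K₁−1)) = 0
⇒ ψ = [z₁(K₁−1)+z₂(K₂−1)] / [−(K₁−1)(K₂−1)] = 0.2730/1.0425 = 0.262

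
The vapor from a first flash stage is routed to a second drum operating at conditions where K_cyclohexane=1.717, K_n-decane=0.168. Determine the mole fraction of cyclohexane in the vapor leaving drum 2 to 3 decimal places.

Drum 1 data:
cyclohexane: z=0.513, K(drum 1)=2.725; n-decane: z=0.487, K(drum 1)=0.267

Drum 1:
Material balance + equilibrium reduce to Σ zᵢ(Kᵢ−1)/(1+ψ₁(Kᵢ−1)) = 0.
g(0) = ΣzᵢKᵢ − 1 = 0.528 and g(1) = 1 − Σzᵢ/Kᵢ = -1.012, so a root lies in (0, 1).
Binary case is linear: z₁(K₁−1)(1+ψ₁(K₂−1)) + z₂(K₂−1)(1+ψ₁(K₁−1)) = 0
⇒ ψ₁ = [z₁(K₁−1)+z₂(K₂−1)] / [−(K₁−1)(K₂−1)] = 0.5280/1.2644 = 0.418
Drum-1 compositions:
  cyclohexane: x = 0.298, y = 0.813
  n-decane: x = 0.702, y = 0.187
Drum-2 feed = drum-1 vapor: z₂ = (0.8126, 0.1874).
Drum 2:
Newton iteration, ψ₂⁰ = 0.68:
  ψ₂ = 0.680: g = 0.0327, g' = -0.877 → ψ₂ = 0.717
  ψ₂ = 0.717: g = -0.0018, g' = -0.980 → ψ₂ = 0.715
Converged at ψ₂ = 0.715.
  cyclohexane: x = 0.537, y = 0.922
  n-decane: x = 0.463, y = 0.078

y_cyclohexane (drum 2) = 0.922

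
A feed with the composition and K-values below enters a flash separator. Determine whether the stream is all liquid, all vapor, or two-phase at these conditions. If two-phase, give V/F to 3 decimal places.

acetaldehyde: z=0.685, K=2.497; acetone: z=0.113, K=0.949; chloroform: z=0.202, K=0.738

all vapor

ΣzᵢKᵢ = 1.967; Σzᵢ/Kᵢ = 0.667.
Since Σzᵢ/Kᵢ < 1 the mixture is above its dew point — single vapor phase.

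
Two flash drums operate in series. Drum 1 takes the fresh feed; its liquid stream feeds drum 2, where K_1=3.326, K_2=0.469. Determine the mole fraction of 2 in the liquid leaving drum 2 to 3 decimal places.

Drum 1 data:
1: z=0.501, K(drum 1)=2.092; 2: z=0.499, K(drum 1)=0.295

Drum 1:
Rachford–Rice: g(ψ₁) = Σ zᵢ(Kᵢ−1)/(1+ψ₁(Kᵢ−1)) = 0.
Check two-phase: ΣzᵢKᵢ = 1.195 > 1 and Σzᵢ/Kᵢ = 1.931 > 1, so g(0) = 0.195 > 0 and g(1) = -0.931 < 0.
Newton–Raphson from ψ₁ = 0.66:
  ψ₁ = 0.660: g = -0.3400, g' = -1.069 → ψ₁ = 0.342
  ψ₁ = 0.342: g = -0.0653, g' = -0.747 → ψ₁ = 0.255
  ψ₁ = 0.255: g = -0.0008, g' = -0.734 → ψ₁ = 0.254
Converged at ψ₁ = 0.254.
Drum-1 compositions:
  1: x = 0.392, y = 0.821
  2: x = 0.608, y = 0.179
Drum-2 feed = drum-1 liquid: z₂ = (0.3923, 0.6077).
Drum 2:
Material balance + equilibrium reduce to Σ zᵢ(Kᵢ−1)/(1+ψ₂(Kᵢ−1)) = 0.
Check two-phase: ΣzᵢKᵢ = 1.590 > 1 and Σzᵢ/Kᵢ = 1.414 > 1, so g(0) = 0.590 > 0 and g(1) = -0.414 < 0.
Binary case is linear: z₁(K₁−1)(1+ψ₂(K₂−1)) + z₂(K₂−1)(1+ψ₂(K₁−1)) = 0
⇒ ψ₂ = [z₁(K₁−1)+z₂(K₂−1)] / [−(K₁−1)(K₂−1)] = 0.5899/1.2351 = 0.478
  1: x = 0.186, y = 0.618
  2: x = 0.814, y = 0.382

x_2 (drum 2) = 0.814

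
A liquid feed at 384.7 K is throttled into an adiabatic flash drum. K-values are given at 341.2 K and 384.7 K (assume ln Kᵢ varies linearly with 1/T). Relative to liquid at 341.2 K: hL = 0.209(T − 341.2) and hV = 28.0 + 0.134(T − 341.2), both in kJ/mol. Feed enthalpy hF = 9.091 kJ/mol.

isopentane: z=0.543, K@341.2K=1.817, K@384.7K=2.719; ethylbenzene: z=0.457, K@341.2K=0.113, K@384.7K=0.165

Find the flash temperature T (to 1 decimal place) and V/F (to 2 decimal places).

T = 356.8 K, V/F = 0.22

Adiabatic flash: solve Rachford–Rice at each trial T, then check hF = ψ·hV(T) + (1−ψ)·hL(T).
  T = 341.2 K: K = (1.817, 0.113), RR gives ψ = 0.053, H_out = 1.479 kJ/mol
  T = 384.7 K: K = (2.719, 0.165), RR gives ψ = 0.384, H_out = 18.602 kJ/mol
  T = 362.9 K: K = (2.249, 0.138), RR gives ψ = 0.264, H_out = 11.497 kJ/mol
  T = 352.0 K: K = (2.027, 0.125), RR gives ψ = 0.176, H_out = 7.036 kJ/mol
  T = 357.4 K: K = (2.136, 0.132), RR gives ψ = 0.223, H_out = 9.354 kJ/mol
  T = 354.7 K: K = (2.081, 0.128), RR gives ψ = 0.200, H_out = 8.225 kJ/mol
  T = 356.0 K: K = (2.107, 0.130), RR gives ψ = 0.211, H_out = 8.775 kJ/mol
Linear interpolation between T = 356.0 (H_out = 8.775) and T = 357.4 (H_out = 9.354) on hF = 9.091 gives T ≈ 356.8 K, at which ψ = 0.22.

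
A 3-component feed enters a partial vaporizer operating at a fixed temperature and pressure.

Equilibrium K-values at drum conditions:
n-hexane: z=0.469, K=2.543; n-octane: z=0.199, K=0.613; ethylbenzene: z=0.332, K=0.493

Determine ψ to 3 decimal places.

ψ = 0.664

Let ψ = V/F and solve Σ zᵢ(Kᵢ−1)/(1+ψ(Kᵢ−1)) = 0.
g(0) = ΣzᵢKᵢ − 1 = 0.478 and g(1) = 1 − Σzᵢ/Kᵢ = -0.182, so a root lies in (0, 1).
Newton–Raphson from ψ = 0.67:
  ψ = 0.670: g = -0.0031, g' = -0.520 → ψ = 0.664
Converged at ψ = 0.664.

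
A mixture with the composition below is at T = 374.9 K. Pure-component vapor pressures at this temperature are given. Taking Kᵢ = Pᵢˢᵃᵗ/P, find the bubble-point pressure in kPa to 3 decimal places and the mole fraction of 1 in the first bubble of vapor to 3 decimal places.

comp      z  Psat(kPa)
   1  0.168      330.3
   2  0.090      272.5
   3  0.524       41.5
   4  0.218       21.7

Pbub = 106.492 kPa, y_1 = 0.521

At the bubble point ψ → 0, so ΣzᵢKᵢ = 1 with Kᵢ = Pᵢˢᵃᵗ/P ⇒ P = ΣzᵢPᵢˢᵃᵗ.
P = 0.168·330.3 + 0.090·272.5 + 0.524·41.5 + 0.218·21.7 = 106.492 kPa
yᵢ = zᵢPᵢˢᵃᵗ/P ⇒ y_1 = 0.168·330.3/106.492 = 0.521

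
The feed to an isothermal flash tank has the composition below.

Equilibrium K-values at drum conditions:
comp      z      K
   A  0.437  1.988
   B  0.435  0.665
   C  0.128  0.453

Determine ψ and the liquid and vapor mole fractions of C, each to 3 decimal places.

ψ = 0.553, x_C = 0.183, y_C = 0.083

Let ψ = V/F and solve Σ zᵢ(Kᵢ−1)/(1+ψ(Kᵢ−1)) = 0.
Check two-phase: ΣzᵢKᵢ = 1.216 > 1 and Σzᵢ/Kᵢ = 1.157 > 1, so g(0) = 0.216 > 0 and g(1) = -0.157 < 0.
Iterate (Newton) starting at ψ = 0.31:
  ψ = 0.310: g = 0.0836, g' = -0.366 → ψ = 0.538
  ψ = 0.538: g = 0.0049, g' = -0.331 → ψ = 0.553
Converged at ψ = 0.553.
Compositions from xᵢ = zᵢ/(1+ψ(Kᵢ−1)), yᵢ = Kᵢxᵢ:
  A: x = 0.283, y = 0.562
  B: x = 0.534, y = 0.355
  C: x = 0.183, y = 0.083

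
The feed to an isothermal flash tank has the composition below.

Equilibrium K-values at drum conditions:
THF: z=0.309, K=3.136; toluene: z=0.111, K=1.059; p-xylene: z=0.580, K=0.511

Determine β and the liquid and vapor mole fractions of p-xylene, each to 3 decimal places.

β = 0.416, x_p-xylene = 0.728, y_p-xylene = 0.372

Material balance + equilibrium reduce to Σ zᵢ(Kᵢ−1)/(1+β(Kᵢ−1)) = 0.
Check two-phase: ΣzᵢKᵢ = 1.383 > 1 and Σzᵢ/Kᵢ = 1.338 > 1, so g(0) = 0.383 > 0 and g(1) = -0.338 < 0.
Iterate (Newton) starting at β = 0.45:
  β = 0.450: g = -0.0207, g' = -0.595 → β = 0.415
  β = 0.415: g = 0.0003, g' = -0.615 → β = 0.416
Converged at β = 0.416.
Compositions from xᵢ = zᵢ/(1+β(Kᵢ−1)), yᵢ = Kᵢxᵢ:
  THF: x = 0.164, y = 0.513
  toluene: x = 0.108, y = 0.115
  p-xylene: x = 0.728, y = 0.372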